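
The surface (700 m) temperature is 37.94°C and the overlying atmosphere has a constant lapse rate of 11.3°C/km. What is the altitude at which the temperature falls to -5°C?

4500 m

Height above start = (37.94 − (-5)) / 11.3 = 3.8 km
Altitude = 700 m + 3800 m = 4500 m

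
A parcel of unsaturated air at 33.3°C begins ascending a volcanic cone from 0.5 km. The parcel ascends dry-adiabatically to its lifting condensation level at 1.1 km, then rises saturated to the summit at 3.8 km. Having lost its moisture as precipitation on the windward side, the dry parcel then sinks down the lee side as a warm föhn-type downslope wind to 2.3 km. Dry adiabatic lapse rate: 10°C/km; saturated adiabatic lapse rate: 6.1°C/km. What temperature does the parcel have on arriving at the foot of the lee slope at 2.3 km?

500 → 1100 m (dry, 10°C/km): ΔT = -10 × 0.6 = -6°C → T = 27.3°C
1100 → 3800 m (saturated, 6.1°C/km): ΔT = -6.1 × 2.7 = -16.47°C → T = 10.83°C
3800 → 2300 m (dry descent, 10°C/km): ΔT = +10 × 1.5 = +15°C → T = 25.83°C

25.83°C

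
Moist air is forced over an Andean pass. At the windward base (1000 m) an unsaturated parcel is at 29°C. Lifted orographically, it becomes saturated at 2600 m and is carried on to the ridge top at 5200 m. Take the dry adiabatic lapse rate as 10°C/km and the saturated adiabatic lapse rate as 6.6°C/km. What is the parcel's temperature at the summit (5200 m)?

-4.16°C

Dry to 2600 m: -10 × 1.6 km = -16°C, so T = 13°C.
Saturated to 5200 m: -6.6 × 2.6 km = -17.16°C, so T = -4.16°C.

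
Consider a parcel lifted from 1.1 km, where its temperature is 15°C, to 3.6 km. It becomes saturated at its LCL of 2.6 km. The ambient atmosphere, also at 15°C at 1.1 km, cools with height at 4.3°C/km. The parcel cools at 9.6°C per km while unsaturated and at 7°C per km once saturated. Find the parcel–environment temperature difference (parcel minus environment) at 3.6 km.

-10.65°C (parcel cooler than environment)

Parcel:
  From 1100 m to 2600 m (dry): cools by 9.6 × 1.5 = 14.4°C, giving 0.6°C.
  From 2600 m to 3600 m (saturated): cools by 7 × 1 = 7°C, giving -6.4°C.
Environment:
  From 1100 m to 3600 m (environment): cools by 4.3 × 2.5 = 10.75°C, giving 4.25°C.
T_parcel − T_env = -6.4 − 4.25 = -10.65°C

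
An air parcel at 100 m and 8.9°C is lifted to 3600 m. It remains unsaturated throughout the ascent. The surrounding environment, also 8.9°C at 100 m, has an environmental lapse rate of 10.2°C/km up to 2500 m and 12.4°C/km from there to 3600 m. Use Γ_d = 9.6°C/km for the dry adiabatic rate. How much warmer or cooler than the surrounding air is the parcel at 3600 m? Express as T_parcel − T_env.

Parcel:
  From 100 m to 3600 m (dry): cools by 9.6 × 3.5 = 33.6°C, giving -24.7°C.
Environment:
  From 100 m to 2500 m (environment, lower layer): cools by 10.2 × 2.4 = 24.48°C, giving -15.58°C.
  From 2500 m to 3600 m (environment, upper layer): cools by 12.4 × 1.1 = 13.64°C, giving -29.22°C.
T_parcel − T_env = -24.7 − (-29.22) = +4.52°C

+4.52°C (parcel warmer than environment)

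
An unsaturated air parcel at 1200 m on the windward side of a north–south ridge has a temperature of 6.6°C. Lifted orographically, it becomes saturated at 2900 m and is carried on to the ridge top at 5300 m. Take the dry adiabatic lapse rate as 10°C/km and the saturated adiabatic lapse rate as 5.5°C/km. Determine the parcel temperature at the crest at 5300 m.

-23.6°C

1200 → 2900 m (dry, 10°C/km): ΔT = -10 × 1.7 = -17°C → T = -10.4°C
2900 → 5300 m (saturated, 5.5°C/km): ΔT = -5.5 × 2.4 = -13.2°C → T = -23.6°C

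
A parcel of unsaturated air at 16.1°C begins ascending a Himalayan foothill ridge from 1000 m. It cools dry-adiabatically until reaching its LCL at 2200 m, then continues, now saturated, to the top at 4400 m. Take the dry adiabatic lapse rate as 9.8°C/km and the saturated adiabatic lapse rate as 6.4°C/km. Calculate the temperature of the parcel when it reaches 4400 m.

Dry to 2200 m: -9.8 × 1.2 km = -11.76°C, so T = 4.34°C.
Saturated to 4400 m: -6.4 × 2.2 km = -14.08°C, so T = -9.74°C.

-9.74°C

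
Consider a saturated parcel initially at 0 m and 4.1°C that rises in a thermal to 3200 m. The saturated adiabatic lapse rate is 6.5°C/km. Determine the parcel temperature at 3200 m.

Saturated adiabatic to 3200 m: -6.5 × 3.2 km = -20.8°C, so T = -16.7°C.

-16.7°C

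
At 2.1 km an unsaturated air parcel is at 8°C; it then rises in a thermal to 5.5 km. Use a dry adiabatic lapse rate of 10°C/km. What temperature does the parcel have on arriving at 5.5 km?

Dry adiabatic to 5500 m: -10 × 3.4 km = -34°C, so T = -26°C.

-26°C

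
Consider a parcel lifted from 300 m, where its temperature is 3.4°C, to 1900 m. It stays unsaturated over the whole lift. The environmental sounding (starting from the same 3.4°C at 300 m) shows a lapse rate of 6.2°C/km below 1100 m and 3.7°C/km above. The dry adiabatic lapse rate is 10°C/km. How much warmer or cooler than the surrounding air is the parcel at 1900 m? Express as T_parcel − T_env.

Parcel:
  From 300 m to 1900 m (dry): cools by 10 × 1.6 = 16°C, giving -12.6°C.
Environment:
  From 300 m to 1100 m (environment, lower layer): cools by 6.2 × 0.8 = 4.96°C, giving -1.56°C.
  From 1100 m to 1900 m (environment, upper layer): cools by 3.7 × 0.8 = 2.96°C, giving -4.52°C.
T_parcel − T_env = -12.6 − (-4.52) = -8.08°C

-8.08°C (parcel cooler than environment)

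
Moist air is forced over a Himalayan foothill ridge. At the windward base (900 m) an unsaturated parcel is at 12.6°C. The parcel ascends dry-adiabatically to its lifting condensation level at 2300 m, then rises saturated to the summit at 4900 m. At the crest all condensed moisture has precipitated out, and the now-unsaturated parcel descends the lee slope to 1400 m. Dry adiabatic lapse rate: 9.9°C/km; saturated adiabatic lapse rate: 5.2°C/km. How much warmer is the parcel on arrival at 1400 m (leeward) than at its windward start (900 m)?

+7.27°C

From 900 m to 2300 m (dry): cools by 9.9 × 1.4 = 13.86°C, giving -1.26°C.
From 2300 m to 4900 m (saturated): cools by 5.2 × 2.6 = 13.52°C, giving -14.78°C.
From 4900 m to 1400 m (dry descent): warms by 9.9 × 3.5 = 34.65°C, giving 19.87°C.
Net change vs windward start: 19.87 − 12.6 = +7.27°C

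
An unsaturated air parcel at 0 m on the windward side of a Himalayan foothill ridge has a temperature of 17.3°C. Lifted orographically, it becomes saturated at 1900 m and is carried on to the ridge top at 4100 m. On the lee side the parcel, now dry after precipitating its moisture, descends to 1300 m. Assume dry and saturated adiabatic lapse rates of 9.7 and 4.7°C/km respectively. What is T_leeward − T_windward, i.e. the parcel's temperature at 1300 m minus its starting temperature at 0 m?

-1.61°C

From 0 m to 1900 m (dry): cools by 9.7 × 1.9 = 18.43°C, giving -1.13°C.
From 1900 m to 4100 m (saturated): cools by 4.7 × 2.2 = 10.34°C, giving -11.47°C.
From 4100 m to 1300 m (dry descent): warms by 9.7 × 2.8 = 27.16°C, giving 15.69°C.
Net change vs windward start: 15.69 − 17.3 = -1.61°C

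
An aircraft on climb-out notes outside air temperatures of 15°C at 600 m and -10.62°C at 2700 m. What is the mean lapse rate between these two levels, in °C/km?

12.2°C/km

Γ = −ΔT/Δz = (15 − (-10.62)) / (2700 − 600) m
  = 25.62°C / 2.1 km = 12.2°C/km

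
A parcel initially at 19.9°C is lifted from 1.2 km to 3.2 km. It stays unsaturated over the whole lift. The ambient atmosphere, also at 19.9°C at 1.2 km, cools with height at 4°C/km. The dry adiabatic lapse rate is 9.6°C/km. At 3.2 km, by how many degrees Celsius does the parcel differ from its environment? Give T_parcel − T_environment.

Parcel:
  Dry to 3200 m: -9.6 × 2 km = -19.2°C, so T = 0.7°C.
Environment:
  Environment to 3200 m: -4 × 2 km = -8°C, so T = 11.9°C.
T_parcel − T_env = 0.7 − 11.9 = -11.2°C

-11.2°C (parcel cooler than environment)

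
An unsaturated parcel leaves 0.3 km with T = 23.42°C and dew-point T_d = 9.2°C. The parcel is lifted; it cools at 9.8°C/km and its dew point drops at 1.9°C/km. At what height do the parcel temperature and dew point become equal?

2.1 km

T and T_d converge at 9.8 − 1.9 = 7.9°C per km
Height above start = (23.42 − 9.2) / 7.9 = 1.8 km
LCL altitude = 300 m + 1800 m = 2100 m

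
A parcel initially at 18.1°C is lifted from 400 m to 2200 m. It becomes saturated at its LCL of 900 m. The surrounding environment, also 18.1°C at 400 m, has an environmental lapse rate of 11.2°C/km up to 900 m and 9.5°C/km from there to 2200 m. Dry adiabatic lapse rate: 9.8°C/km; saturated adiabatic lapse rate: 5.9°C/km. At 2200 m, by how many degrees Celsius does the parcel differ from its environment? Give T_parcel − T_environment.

+5.38°C (parcel warmer than environment)

Parcel:
  From 400 m to 900 m (dry): cools by 9.8 × 0.5 = 4.9°C, giving 13.2°C.
  From 900 m to 2200 m (saturated): cools by 5.9 × 1.3 = 7.67°C, giving 5.53°C.
Environment:
  From 400 m to 900 m (environment, lower layer): cools by 11.2 × 0.5 = 5.6°C, giving 12.5°C.
  From 900 m to 2200 m (environment, upper layer): cools by 9.5 × 1.3 = 12.35°C, giving 0.15°C.
T_parcel − T_env = 5.53 − 0.15 = +5.38°C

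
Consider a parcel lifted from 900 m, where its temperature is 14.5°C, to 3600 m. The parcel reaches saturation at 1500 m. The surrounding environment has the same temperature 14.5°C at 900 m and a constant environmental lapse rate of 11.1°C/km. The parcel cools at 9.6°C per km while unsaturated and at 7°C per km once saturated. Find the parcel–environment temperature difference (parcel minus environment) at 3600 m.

Parcel:
  900–1500 m, dry: Δz = 0.6 km ⇒ ΔT = -5.76°C; T = 8.74°C
  1500–3600 m, saturated: Δz = 2.1 km ⇒ ΔT = -14.7°C; T = -5.96°C
Environment:
  900–3600 m, environment: Δz = 2.7 km ⇒ ΔT = -29.97°C; T = -15.47°C
T_parcel − T_env = -5.96 − (-15.47) = +9.51°C

+9.51°C (parcel warmer than environment)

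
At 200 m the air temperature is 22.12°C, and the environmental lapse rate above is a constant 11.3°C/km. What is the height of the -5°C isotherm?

Height above start = (22.12 − (-5)) / 11.3 = 2.4 km
Altitude = 200 m + 2400 m = 2600 m

2600 m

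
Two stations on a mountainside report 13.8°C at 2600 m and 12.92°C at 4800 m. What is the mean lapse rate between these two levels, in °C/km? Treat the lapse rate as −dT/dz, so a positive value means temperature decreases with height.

0.4°C/km

Γ = −ΔT/Δz = (13.8 − 12.92) / (4800 − 2600) m
  = 0.88°C / 2.2 km = 0.4°C/km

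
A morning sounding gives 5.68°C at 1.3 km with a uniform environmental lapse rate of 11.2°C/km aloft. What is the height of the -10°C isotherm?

2.7 km

Height above start = (5.68 − (-10)) / 11.2 = 1.4 km
Altitude = 1300 m + 1400 m = 2700 m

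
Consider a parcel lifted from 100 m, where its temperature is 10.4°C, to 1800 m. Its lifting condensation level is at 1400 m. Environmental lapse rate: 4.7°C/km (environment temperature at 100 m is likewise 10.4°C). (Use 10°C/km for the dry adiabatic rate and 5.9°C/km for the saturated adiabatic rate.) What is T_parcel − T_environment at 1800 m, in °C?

-7.37°C (parcel cooler than environment)

Parcel:
  100 → 1400 m (dry, 10°C/km): ΔT = -10 × 1.3 = -13°C → T = -2.6°C
  1400 → 1800 m (saturated, 5.9°C/km): ΔT = -5.9 × 0.4 = -2.36°C → T = -4.96°C
Environment:
  100 → 1800 m (environment, 4.7°C/km): ΔT = -4.7 × 1.7 = -7.99°C → T = 2.41°C
T_parcel − T_env = -4.96 − 2.41 = -7.37°C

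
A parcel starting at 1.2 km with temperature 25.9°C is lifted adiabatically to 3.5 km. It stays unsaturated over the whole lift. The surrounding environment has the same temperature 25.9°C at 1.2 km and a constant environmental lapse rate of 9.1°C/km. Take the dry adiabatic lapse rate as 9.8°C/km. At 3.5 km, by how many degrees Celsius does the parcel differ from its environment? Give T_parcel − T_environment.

Parcel:
  From 1200 m to 3500 m (dry): cools by 9.8 × 2.3 = 22.54°C, giving 3.36°C.
Environment:
  From 1200 m to 3500 m (environment): cools by 9.1 × 2.3 = 20.93°C, giving 4.97°C.
T_parcel − T_env = 3.36 − 4.97 = -1.61°C

-1.61°C (parcel cooler than environment)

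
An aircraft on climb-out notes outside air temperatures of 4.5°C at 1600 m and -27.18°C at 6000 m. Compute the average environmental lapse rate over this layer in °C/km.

7.2°C/km

Γ = −ΔT/Δz = (4.5 − (-27.18)) / (6000 − 1600) m
  = 31.68°C / 4.4 km = 7.2°C/km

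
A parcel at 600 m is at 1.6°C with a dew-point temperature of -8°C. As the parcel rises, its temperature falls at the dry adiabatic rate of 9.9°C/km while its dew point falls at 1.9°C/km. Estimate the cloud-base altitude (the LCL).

1800 m

T and T_d converge at 9.9 − 1.9 = 8°C per km
Height above start = (1.6 − (-8)) / 8 = 1.2 km
LCL altitude = 600 m + 1200 m = 1800 m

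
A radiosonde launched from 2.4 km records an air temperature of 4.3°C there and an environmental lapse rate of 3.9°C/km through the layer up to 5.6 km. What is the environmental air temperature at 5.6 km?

2400–5600 m, environmental: Δz = 3.2 km ⇒ ΔT = -12.48°C; T = -8.18°C

-8.18°C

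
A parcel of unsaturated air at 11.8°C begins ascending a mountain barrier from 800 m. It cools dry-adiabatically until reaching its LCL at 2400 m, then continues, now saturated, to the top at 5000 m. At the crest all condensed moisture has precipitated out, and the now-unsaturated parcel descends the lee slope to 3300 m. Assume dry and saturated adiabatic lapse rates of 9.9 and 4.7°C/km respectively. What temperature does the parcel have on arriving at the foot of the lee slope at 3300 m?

0.57°C

Dry to 2400 m: -9.9 × 1.6 km = -15.84°C, so T = -4.04°C.
Saturated to 5000 m: -4.7 × 2.6 km = -12.22°C, so T = -16.26°C.
Dry descent to 3300 m: +9.9 × 1.7 km = +16.83°C, so T = 0.57°C.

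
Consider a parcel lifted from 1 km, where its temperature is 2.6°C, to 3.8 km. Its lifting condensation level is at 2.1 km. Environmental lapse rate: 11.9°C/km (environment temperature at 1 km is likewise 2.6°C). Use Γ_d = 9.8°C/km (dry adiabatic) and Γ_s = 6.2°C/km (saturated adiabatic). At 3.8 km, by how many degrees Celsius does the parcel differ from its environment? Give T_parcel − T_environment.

Parcel:
  1000–2100 m, dry: Δz = 1.1 km ⇒ ΔT = -10.78°C; T = -8.18°C
  2100–3800 m, saturated: Δz = 1.7 km ⇒ ΔT = -10.54°C; T = -18.72°C
Environment:
  1000–3800 m, environment: Δz = 2.8 km ⇒ ΔT = -33.32°C; T = -30.72°C
T_parcel − T_env = -18.72 − (-30.72) = +12°C

+12°C (parcel warmer than environment)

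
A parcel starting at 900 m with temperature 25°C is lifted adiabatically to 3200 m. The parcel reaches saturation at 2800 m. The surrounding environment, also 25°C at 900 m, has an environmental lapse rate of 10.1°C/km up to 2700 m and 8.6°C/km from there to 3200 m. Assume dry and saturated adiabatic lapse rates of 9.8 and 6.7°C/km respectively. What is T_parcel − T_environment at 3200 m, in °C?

Parcel:
  From 900 m to 2800 m (dry): cools by 9.8 × 1.9 = 18.62°C, giving 6.38°C.
  From 2800 m to 3200 m (saturated): cools by 6.7 × 0.4 = 2.68°C, giving 3.7°C.
Environment:
  From 900 m to 2700 m (environment, lower layer): cools by 10.1 × 1.8 = 18.18°C, giving 6.82°C.
  From 2700 m to 3200 m (environment, upper layer): cools by 8.6 × 0.5 = 4.3°C, giving 2.52°C.
T_parcel − T_env = 3.7 − 2.52 = +1.18°C

+1.18°C (parcel warmer than environment)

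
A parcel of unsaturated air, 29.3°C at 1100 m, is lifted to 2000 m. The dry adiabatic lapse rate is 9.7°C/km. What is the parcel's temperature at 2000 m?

From 1100 m to 2000 m (dry adiabatic): cools by 9.7 × 0.9 = 8.73°C, giving 20.57°C.

20.57°C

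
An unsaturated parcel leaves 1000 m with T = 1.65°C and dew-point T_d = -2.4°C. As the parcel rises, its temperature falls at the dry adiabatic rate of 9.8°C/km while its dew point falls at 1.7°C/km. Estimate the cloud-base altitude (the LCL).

1500 m

T and T_d converge at 9.8 − 1.7 = 8.1°C per km
Height above start = (1.65 − (-2.4)) / 8.1 = 0.5 km
LCL altitude = 1000 m + 500 m = 1500 m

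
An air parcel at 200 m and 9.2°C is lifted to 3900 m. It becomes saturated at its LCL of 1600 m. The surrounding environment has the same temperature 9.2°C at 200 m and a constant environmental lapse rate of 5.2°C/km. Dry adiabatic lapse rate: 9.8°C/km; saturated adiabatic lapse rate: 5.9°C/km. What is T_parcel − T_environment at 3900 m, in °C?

Parcel:
  Dry to 1600 m: -9.8 × 1.4 km = -13.72°C, so T = -4.52°C.
  Saturated to 3900 m: -5.9 × 2.3 km = -13.57°C, so T = -18.09°C.
Environment:
  Environment to 3900 m: -5.2 × 3.7 km = -19.24°C, so T = -10.04°C.
T_parcel − T_env = -18.09 − (-10.04) = -8.05°C

-8.05°C (parcel cooler than environment)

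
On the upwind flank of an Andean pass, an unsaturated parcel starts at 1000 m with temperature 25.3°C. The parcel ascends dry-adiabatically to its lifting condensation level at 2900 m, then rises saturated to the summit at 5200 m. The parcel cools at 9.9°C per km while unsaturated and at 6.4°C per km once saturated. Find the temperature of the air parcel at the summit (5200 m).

Dry to 2900 m: -9.9 × 1.9 km = -18.81°C, so T = 6.49°C.
Saturated to 5200 m: -6.4 × 2.3 km = -14.72°C, so T = -8.23°C.

-8.23°C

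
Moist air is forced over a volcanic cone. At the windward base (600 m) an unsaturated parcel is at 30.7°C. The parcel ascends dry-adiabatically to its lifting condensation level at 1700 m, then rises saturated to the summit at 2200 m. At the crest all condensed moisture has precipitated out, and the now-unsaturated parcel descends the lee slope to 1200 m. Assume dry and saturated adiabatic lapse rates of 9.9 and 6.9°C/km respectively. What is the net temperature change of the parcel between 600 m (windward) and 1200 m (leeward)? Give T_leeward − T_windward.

-4.44°C

From 600 m to 1700 m (dry): cools by 9.9 × 1.1 = 10.89°C, giving 19.81°C.
From 1700 m to 2200 m (saturated): cools by 6.9 × 0.5 = 3.45°C, giving 16.36°C.
From 2200 m to 1200 m (dry descent): warms by 9.9 × 1 = 9.9°C, giving 26.26°C.
Net change vs windward start: 26.26 − 30.7 = -4.44°C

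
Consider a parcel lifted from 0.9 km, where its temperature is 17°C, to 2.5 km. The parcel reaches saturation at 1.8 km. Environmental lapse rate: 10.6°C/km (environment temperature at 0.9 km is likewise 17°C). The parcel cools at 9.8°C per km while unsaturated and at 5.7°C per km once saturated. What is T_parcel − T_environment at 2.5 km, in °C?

Parcel:
  Dry to 1800 m: -9.8 × 0.9 km = -8.82°C, so T = 8.18°C.
  Saturated to 2500 m: -5.7 × 0.7 km = -3.99°C, so T = 4.19°C.
Environment:
  Environment to 2500 m: -10.6 × 1.6 km = -16.96°C, so T = 0.04°C.
T_parcel − T_env = 4.19 − 0.04 = +4.15°C

+4.15°C (parcel warmer than environment)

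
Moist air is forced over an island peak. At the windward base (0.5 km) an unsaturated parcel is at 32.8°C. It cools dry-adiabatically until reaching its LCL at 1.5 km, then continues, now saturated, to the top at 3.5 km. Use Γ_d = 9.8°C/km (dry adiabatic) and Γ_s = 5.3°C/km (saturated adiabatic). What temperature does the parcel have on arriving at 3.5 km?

500 → 1500 m (dry, 9.8°C/km): ΔT = -9.8 × 1 = -9.8°C → T = 23°C
1500 → 3500 m (saturated, 5.3°C/km): ΔT = -5.3 × 2 = -10.6°C → T = 12.4°C

12.4°C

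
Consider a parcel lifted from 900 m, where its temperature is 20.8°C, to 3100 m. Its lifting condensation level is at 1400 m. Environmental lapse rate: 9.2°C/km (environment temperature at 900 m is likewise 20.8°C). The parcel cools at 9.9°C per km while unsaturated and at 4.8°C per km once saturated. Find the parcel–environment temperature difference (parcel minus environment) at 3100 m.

+7.13°C (parcel warmer than environment)

Parcel:
  900 → 1400 m (dry, 9.9°C/km): ΔT = -9.9 × 0.5 = -4.95°C → T = 15.85°C
  1400 → 3100 m (saturated, 4.8°C/km): ΔT = -4.8 × 1.7 = -8.16°C → T = 7.69°C
Environment:
  900 → 3100 m (environment, 9.2°C/km): ΔT = -9.2 × 2.2 = -20.24°C → T = 0.56°C
T_parcel − T_env = 7.69 − 0.56 = +7.13°C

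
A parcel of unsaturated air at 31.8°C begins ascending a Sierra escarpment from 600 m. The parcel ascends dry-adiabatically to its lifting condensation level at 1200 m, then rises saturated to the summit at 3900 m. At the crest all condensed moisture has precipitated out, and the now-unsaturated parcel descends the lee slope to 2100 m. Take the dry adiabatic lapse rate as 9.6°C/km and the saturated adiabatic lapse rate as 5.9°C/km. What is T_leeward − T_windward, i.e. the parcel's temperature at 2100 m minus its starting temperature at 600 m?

-4.41°C

600–1200 m, dry: Δz = 0.6 km ⇒ ΔT = -5.76°C; T = 26.04°C
1200–3900 m, saturated: Δz = 2.7 km ⇒ ΔT = -15.93°C; T = 10.11°C
3900–2100 m, dry descent: Δz = 1.8 km ⇒ ΔT = +17.28°C; T = 27.39°C
Net change vs windward start: 27.39 − 31.8 = -4.41°C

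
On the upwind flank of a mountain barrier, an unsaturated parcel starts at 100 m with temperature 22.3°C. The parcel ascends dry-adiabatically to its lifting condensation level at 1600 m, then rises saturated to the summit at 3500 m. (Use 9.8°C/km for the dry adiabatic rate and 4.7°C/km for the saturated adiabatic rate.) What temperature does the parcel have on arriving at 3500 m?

100 → 1600 m (dry, 9.8°C/km): ΔT = -9.8 × 1.5 = -14.7°C → T = 7.6°C
1600 → 3500 m (saturated, 4.7°C/km): ΔT = -4.7 × 1.9 = -8.93°C → T = -1.33°C

-1.33°C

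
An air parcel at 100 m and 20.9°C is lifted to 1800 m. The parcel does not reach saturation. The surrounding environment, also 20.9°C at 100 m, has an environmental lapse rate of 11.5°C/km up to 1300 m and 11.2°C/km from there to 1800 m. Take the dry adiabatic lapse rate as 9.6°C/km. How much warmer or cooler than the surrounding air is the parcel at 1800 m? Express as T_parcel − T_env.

+3.08°C (parcel warmer than environment)

Parcel:
  Dry to 1800 m: -9.6 × 1.7 km = -16.32°C, so T = 4.58°C.
Environment:
  Environment, lower layer to 1300 m: -11.5 × 1.2 km = -13.8°C, so T = 7.1°C.
  Environment, upper layer to 1800 m: -11.2 × 0.5 km = -5.6°C, so T = 1.5°C.
T_parcel − T_env = 4.58 − 1.5 = +3.08°C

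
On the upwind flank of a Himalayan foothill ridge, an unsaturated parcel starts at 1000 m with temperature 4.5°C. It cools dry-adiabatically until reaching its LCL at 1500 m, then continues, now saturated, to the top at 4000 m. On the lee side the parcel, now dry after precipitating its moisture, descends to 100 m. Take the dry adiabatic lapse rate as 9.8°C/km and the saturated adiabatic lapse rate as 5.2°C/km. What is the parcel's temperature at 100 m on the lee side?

1000 → 1500 m (dry, 9.8°C/km): ΔT = -9.8 × 0.5 = -4.9°C → T = -0.4°C
1500 → 4000 m (saturated, 5.2°C/km): ΔT = -5.2 × 2.5 = -13°C → T = -13.4°C
4000 → 100 m (dry descent, 9.8°C/km): ΔT = +9.8 × 3.9 = +38.22°C → T = 24.82°C

24.82°C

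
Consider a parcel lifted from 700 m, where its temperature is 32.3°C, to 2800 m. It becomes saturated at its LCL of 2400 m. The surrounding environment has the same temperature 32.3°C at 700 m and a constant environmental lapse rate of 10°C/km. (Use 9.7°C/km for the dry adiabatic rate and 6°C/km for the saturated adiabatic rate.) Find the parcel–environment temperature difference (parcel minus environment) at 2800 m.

+2.11°C (parcel warmer than environment)

Parcel:
  700 → 2400 m (dry, 9.7°C/km): ΔT = -9.7 × 1.7 = -16.49°C → T = 15.81°C
  2400 → 2800 m (saturated, 6°C/km): ΔT = -6 × 0.4 = -2.4°C → T = 13.41°C
Environment:
  700 → 2800 m (environment, 10°C/km): ΔT = -10 × 2.1 = -21°C → T = 11.3°C
T_parcel − T_env = 13.41 − 11.3 = +2.11°C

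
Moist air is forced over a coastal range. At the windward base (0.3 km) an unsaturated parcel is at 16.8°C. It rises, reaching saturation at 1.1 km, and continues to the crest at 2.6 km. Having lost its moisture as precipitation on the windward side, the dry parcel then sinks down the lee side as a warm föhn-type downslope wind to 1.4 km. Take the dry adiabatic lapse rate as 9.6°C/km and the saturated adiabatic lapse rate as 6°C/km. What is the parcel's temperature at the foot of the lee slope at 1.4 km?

From 300 m to 1100 m (dry): cools by 9.6 × 0.8 = 7.68°C, giving 9.12°C.
From 1100 m to 2600 m (saturated): cools by 6 × 1.5 = 9°C, giving 0.12°C.
From 2600 m to 1400 m (dry descent): warms by 9.6 × 1.2 = 11.52°C, giving 11.64°C.

11.64°C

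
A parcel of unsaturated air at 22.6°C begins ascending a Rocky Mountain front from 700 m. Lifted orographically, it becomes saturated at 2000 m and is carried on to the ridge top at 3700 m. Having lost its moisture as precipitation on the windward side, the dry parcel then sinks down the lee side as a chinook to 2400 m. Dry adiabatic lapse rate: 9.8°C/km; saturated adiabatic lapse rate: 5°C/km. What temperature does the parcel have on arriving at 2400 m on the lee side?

14.1°C

Dry to 2000 m: -9.8 × 1.3 km = -12.74°C, so T = 9.86°C.
Saturated to 3700 m: -5 × 1.7 km = -8.5°C, so T = 1.36°C.
Dry descent to 2400 m: +9.8 × 1.3 km = +12.74°C, so T = 14.1°C.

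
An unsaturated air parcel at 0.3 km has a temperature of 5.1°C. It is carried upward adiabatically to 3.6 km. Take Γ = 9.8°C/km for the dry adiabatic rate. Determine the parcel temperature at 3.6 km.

-27.24°C

Dry adiabatic to 3600 m: -9.8 × 3.3 km = -32.34°C, so T = -27.24°C.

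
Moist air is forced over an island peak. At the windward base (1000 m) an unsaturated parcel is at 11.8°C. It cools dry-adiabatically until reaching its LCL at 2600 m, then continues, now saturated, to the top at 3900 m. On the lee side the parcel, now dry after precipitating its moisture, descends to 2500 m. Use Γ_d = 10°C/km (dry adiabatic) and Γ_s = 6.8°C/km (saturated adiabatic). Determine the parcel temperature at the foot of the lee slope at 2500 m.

1000 → 2600 m (dry, 10°C/km): ΔT = -10 × 1.6 = -16°C → T = -4.2°C
2600 → 3900 m (saturated, 6.8°C/km): ΔT = -6.8 × 1.3 = -8.84°C → T = -13.04°C
3900 → 2500 m (dry descent, 10°C/km): ΔT = +10 × 1.4 = +14°C → T = 0.96°C

0.96°C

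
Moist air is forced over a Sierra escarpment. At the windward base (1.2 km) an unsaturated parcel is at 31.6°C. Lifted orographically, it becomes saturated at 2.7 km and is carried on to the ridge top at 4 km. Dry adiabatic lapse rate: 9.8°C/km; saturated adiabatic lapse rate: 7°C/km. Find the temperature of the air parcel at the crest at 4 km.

Dry to 2700 m: -9.8 × 1.5 km = -14.7°C, so T = 16.9°C.
Saturated to 4000 m: -7 × 1.3 km = -9.1°C, so T = 7.8°C.

7.8°C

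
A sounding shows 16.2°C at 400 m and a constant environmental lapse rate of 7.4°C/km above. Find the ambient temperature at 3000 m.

-3.04°C

Environmental to 3000 m: -7.4 × 2.6 km = -19.24°C, so T = -3.04°C.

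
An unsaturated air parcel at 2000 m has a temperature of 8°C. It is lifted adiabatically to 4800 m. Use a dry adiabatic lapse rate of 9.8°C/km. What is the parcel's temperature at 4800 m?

2000 → 4800 m (dry adiabatic, 9.8°C/km): ΔT = -9.8 × 2.8 = -27.44°C → T = -19.44°C

-19.44°C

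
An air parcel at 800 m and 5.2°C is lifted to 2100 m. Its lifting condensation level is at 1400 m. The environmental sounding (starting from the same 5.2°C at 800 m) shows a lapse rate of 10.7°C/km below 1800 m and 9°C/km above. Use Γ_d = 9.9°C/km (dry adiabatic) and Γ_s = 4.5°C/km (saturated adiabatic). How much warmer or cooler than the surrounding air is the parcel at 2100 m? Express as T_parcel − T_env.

+4.31°C (parcel warmer than environment)

Parcel:
  800 → 1400 m (dry, 9.9°C/km): ΔT = -9.9 × 0.6 = -5.94°C → T = -0.74°C
  1400 → 2100 m (saturated, 4.5°C/km): ΔT = -4.5 × 0.7 = -3.15°C → T = -3.89°C
Environment:
  800 → 1800 m (environment, lower layer, 10.7°C/km): ΔT = -10.7 × 1 = -10.7°C → T = -5.5°C
  1800 → 2100 m (environment, upper layer, 9°C/km): ΔT = -9 × 0.3 = -2.7°C → T = -8.2°C
T_parcel − T_env = -3.89 − (-8.2) = +4.31°C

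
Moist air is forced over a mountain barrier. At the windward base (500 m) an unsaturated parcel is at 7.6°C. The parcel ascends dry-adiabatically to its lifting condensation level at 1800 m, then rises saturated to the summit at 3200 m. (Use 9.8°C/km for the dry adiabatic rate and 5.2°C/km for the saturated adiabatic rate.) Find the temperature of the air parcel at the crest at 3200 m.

-12.42°C

500–1800 m, dry: Δz = 1.3 km ⇒ ΔT = -12.74°C; T = -5.14°C
1800–3200 m, saturated: Δz = 1.4 km ⇒ ΔT = -7.28°C; T = -12.42°C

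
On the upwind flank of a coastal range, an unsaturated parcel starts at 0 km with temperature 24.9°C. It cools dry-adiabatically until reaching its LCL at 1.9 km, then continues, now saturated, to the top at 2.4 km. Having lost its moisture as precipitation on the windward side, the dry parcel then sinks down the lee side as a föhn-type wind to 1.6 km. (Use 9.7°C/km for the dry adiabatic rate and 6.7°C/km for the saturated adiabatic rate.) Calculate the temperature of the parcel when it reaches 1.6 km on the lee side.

Dry to 1900 m: -9.7 × 1.9 km = -18.43°C, so T = 6.47°C.
Saturated to 2400 m: -6.7 × 0.5 km = -3.35°C, so T = 3.12°C.
Dry descent to 1600 m: +9.7 × 0.8 km = +7.76°C, so T = 10.88°C.

10.88°C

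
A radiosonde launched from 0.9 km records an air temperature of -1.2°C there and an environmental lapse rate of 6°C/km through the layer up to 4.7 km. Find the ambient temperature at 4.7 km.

900–4700 m, environmental: Δz = 3.8 km ⇒ ΔT = -22.8°C; T = -24°C

-24°C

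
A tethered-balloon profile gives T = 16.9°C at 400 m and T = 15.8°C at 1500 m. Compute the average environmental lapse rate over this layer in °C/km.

1°C/km

Γ = −ΔT/Δz = (16.9 − 15.8) / (1500 − 400) m
  = 1.1°C / 1.1 km = 1°C/km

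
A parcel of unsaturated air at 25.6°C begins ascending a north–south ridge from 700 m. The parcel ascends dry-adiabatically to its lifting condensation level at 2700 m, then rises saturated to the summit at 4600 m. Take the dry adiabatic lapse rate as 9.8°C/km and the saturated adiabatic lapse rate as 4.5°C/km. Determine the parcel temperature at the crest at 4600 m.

700–2700 m, dry: Δz = 2 km ⇒ ΔT = -19.6°C; T = 6°C
2700–4600 m, saturated: Δz = 1.9 km ⇒ ΔT = -8.55°C; T = -2.55°C

-2.55°C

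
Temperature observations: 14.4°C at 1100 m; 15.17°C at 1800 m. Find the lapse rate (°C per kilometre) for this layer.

Γ = −ΔT/Δz = (14.4 − 15.17) / (1800 − 1100) m
  = -0.77°C / 0.7 km = -1.1°C/km

-1.1°C/km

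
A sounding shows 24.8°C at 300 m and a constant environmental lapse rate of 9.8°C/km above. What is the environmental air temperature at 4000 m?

-11.46°C

300 → 4000 m (environmental, 9.8°C/km): ΔT = -9.8 × 3.7 = -36.26°C → T = -11.46°C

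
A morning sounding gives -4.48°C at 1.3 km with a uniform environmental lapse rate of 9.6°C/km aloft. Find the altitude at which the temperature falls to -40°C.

5 km

Height above start = (-4.48 − (-40)) / 9.6 = 3.7 km
Altitude = 1300 m + 3700 m = 5000 m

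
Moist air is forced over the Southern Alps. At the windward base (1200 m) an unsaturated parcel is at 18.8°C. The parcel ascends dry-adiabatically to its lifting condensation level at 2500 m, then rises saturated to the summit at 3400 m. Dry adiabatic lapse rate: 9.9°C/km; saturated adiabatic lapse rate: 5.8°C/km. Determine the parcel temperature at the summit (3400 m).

Dry to 2500 m: -9.9 × 1.3 km = -12.87°C, so T = 5.93°C.
Saturated to 3400 m: -5.8 × 0.9 km = -5.22°C, so T = 0.71°C.

0.71°C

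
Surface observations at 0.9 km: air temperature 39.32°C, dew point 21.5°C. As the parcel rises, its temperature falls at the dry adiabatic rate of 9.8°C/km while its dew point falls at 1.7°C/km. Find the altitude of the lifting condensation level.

T and T_d converge at 9.8 − 1.7 = 8.1°C per km
Height above start = (39.32 − 21.5) / 8.1 = 2.2 km
LCL altitude = 900 m + 2200 m = 3100 m

3.1 km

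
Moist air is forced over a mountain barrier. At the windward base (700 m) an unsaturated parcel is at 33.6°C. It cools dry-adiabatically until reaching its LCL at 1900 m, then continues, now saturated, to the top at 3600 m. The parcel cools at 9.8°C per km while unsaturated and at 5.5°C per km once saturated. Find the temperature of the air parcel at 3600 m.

12.49°C

700–1900 m, dry: Δz = 1.2 km ⇒ ΔT = -11.76°C; T = 21.84°C
1900–3600 m, saturated: Δz = 1.7 km ⇒ ΔT = -9.35°C; T = 12.49°C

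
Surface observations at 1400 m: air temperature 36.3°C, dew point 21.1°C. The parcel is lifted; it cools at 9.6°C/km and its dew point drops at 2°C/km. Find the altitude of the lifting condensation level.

T and T_d converge at 9.6 − 2 = 7.6°C per km
Height above start = (36.3 − 21.1) / 7.6 = 2 km
LCL altitude = 1400 m + 2000 m = 3400 m

3400 m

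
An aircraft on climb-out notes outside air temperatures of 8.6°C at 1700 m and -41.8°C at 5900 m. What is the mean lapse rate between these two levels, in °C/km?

Γ = −ΔT/Δz = (8.6 − (-41.8)) / (5900 − 1700) m
  = 50.4°C / 4.2 km = 12°C/km

12°C/km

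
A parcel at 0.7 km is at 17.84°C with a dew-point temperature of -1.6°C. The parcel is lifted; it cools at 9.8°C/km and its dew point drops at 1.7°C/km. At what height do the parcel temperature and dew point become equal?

3.1 km

T and T_d converge at 9.8 − 1.7 = 8.1°C per km
Height above start = (17.84 − (-1.6)) / 8.1 = 2.4 km
LCL altitude = 700 m + 2400 m = 3100 m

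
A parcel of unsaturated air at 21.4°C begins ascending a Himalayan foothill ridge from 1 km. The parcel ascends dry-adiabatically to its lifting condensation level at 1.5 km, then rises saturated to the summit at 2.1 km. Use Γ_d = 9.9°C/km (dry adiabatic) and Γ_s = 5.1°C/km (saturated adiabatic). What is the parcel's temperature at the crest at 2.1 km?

13.39°C

1000–1500 m, dry: Δz = 0.5 km ⇒ ΔT = -4.95°C; T = 16.45°C
1500–2100 m, saturated: Δz = 0.6 km ⇒ ΔT = -3.06°C; T = 13.39°C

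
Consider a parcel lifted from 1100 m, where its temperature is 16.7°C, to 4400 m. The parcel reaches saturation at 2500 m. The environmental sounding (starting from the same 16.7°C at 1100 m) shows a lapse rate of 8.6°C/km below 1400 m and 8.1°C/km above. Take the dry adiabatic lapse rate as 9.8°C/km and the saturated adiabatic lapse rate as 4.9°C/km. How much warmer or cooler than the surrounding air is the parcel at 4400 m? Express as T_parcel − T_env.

+3.85°C (parcel warmer than environment)

Parcel:
  Dry to 2500 m: -9.8 × 1.4 km = -13.72°C, so T = 2.98°C.
  Saturated to 4400 m: -4.9 × 1.9 km = -9.31°C, so T = -6.33°C.
Environment:
  Environment, lower layer to 1400 m: -8.6 × 0.3 km = -2.58°C, so T = 14.12°C.
  Environment, upper layer to 4400 m: -8.1 × 3 km = -24.3°C, so T = -10.18°C.
T_parcel − T_env = -6.33 − (-10.18) = +3.85°C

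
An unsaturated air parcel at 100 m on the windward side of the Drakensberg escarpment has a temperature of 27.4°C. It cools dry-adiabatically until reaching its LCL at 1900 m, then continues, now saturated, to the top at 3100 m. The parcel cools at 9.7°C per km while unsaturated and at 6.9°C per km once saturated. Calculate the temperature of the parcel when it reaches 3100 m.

100 → 1900 m (dry, 9.7°C/km): ΔT = -9.7 × 1.8 = -17.46°C → T = 9.94°C
1900 → 3100 m (saturated, 6.9°C/km): ΔT = -6.9 × 1.2 = -8.28°C → T = 1.66°C

1.66°C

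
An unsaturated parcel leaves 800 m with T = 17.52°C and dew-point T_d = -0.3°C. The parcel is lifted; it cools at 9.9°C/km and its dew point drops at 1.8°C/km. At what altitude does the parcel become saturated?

T and T_d converge at 9.9 − 1.8 = 8.1°C per km
Height above start = (17.52 − (-0.3)) / 8.1 = 2.2 km
LCL altitude = 800 m + 2200 m = 3000 m

3000 m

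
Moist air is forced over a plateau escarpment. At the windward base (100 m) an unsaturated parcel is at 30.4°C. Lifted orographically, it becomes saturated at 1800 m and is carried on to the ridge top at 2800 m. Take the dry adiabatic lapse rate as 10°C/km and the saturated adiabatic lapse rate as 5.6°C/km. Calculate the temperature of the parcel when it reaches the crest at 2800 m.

7.8°C

100 → 1800 m (dry, 10°C/km): ΔT = -10 × 1.7 = -17°C → T = 13.4°C
1800 → 2800 m (saturated, 5.6°C/km): ΔT = -5.6 × 1 = -5.6°C → T = 7.8°C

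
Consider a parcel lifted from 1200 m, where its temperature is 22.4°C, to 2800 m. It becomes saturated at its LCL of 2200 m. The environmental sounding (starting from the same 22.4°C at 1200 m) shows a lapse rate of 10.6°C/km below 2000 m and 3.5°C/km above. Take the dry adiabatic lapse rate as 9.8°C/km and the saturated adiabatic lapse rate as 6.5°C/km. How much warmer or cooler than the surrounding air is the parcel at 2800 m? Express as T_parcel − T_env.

Parcel:
  1200 → 2200 m (dry, 9.8°C/km): ΔT = -9.8 × 1 = -9.8°C → T = 12.6°C
  2200 → 2800 m (saturated, 6.5°C/km): ΔT = -6.5 × 0.6 = -3.9°C → T = 8.7°C
Environment:
  1200 → 2000 m (environment, lower layer, 10.6°C/km): ΔT = -10.6 × 0.8 = -8.48°C → T = 13.92°C
  2000 → 2800 m (environment, upper layer, 3.5°C/km): ΔT = -3.5 × 0.8 = -2.8°C → T = 11.12°C
T_parcel − T_env = 8.7 − 11.12 = -2.42°C

-2.42°C (parcel cooler than environment)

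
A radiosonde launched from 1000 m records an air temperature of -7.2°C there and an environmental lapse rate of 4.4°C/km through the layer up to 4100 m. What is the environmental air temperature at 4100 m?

-20.84°C

From 1000 m to 4100 m (environmental): cools by 4.4 × 3.1 = 13.64°C, giving -20.84°C.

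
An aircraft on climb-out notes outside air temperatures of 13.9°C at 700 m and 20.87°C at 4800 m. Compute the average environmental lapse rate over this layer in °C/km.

-1.7°C/km

Γ = −ΔT/Δz = (13.9 − 20.87) / (4800 − 700) m
  = -6.97°C / 4.1 km = -1.7°C/km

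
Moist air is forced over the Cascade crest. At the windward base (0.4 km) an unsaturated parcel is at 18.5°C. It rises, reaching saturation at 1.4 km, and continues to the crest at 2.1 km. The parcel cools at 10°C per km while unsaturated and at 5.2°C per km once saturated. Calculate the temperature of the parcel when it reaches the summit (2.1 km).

4.86°C

Dry to 1400 m: -10 × 1 km = -10°C, so T = 8.5°C.
Saturated to 2100 m: -5.2 × 0.7 km = -3.64°C, so T = 4.86°C.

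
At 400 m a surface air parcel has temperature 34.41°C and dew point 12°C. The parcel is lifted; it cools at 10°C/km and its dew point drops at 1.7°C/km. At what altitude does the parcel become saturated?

3100 m

T and T_d converge at 10 − 1.7 = 8.3°C per km
Height above start = (34.41 − 12) / 8.3 = 2.7 km
LCL altitude = 400 m + 2700 m = 3100 m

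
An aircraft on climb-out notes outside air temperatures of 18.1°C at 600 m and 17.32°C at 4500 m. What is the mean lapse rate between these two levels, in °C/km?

0.2°C/km

Γ = −ΔT/Δz = (18.1 − 17.32) / (4500 − 600) m
  = 0.78°C / 3.9 km = 0.2°C/km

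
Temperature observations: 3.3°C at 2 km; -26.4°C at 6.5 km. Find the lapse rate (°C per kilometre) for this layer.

6.6°C/km

Γ = −ΔT/Δz = (3.3 − (-26.4)) / (6500 − 2000) m
  = 29.7°C / 4.5 km = 6.6°C/km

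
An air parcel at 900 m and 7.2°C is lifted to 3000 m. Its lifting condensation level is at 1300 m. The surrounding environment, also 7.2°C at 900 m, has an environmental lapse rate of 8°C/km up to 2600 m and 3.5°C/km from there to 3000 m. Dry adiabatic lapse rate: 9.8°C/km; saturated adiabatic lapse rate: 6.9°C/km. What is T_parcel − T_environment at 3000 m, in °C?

Parcel:
  From 900 m to 1300 m (dry): cools by 9.8 × 0.4 = 3.92°C, giving 3.28°C.
  From 1300 m to 3000 m (saturated): cools by 6.9 × 1.7 = 11.73°C, giving -8.45°C.
Environment:
  From 900 m to 2600 m (environment, lower layer): cools by 8 × 1.7 = 13.6°C, giving -6.4°C.
  From 2600 m to 3000 m (environment, upper layer): cools by 3.5 × 0.4 = 1.4°C, giving -7.8°C.
T_parcel − T_env = -8.45 − (-7.8) = -0.65°C

-0.65°C (parcel cooler than environment)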